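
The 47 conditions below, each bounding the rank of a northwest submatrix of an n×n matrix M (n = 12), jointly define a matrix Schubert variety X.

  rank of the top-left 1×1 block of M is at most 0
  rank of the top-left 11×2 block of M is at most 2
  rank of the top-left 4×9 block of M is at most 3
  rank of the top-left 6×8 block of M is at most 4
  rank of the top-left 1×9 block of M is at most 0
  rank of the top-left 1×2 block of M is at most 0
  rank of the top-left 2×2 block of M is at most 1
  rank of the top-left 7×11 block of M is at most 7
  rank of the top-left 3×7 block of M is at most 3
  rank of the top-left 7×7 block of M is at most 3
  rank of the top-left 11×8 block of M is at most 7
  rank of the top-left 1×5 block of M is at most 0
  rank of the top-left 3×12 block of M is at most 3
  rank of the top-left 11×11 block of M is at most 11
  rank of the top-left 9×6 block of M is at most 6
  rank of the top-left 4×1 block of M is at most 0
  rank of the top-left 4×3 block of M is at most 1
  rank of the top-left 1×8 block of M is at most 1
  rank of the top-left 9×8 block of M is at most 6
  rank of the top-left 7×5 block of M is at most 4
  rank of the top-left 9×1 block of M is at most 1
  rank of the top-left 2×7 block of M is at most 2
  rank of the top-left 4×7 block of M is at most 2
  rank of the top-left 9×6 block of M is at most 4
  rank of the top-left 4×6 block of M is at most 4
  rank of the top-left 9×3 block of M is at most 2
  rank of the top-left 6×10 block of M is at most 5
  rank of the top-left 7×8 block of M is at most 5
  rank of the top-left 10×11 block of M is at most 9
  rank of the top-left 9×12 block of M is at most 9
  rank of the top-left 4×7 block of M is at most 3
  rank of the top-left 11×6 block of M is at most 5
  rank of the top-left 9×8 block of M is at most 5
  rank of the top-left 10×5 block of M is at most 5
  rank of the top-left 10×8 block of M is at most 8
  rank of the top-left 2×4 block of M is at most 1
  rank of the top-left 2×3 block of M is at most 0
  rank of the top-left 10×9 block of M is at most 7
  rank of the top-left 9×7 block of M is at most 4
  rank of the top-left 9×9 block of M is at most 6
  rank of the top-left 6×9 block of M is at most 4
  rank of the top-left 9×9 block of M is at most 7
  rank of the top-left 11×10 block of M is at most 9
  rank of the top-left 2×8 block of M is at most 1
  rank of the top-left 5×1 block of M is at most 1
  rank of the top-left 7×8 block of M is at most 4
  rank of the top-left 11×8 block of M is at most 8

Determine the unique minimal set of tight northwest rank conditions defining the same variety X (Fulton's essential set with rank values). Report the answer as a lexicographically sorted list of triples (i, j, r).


Recovering R(i,j) via the rank-extension bound from the 47 conditions:

  0 | 0 | 0 | 0 | 0 | 0 | 0 | 0 | 0 | 1 | 1 | 1
  0 | 0 | 0 | 1 | 1 | 1 | 1 | 1 | 1 | 2 | 2 | 2
  0 | 1 | 1 | 2 | 2 | 2 | 2 | 2 | 2 | 3 | 3 | 3
  0 | 1 | 1 | 2 | 2 | 2 | 2 | 3 | 3 | 4 | 4 | 4
  1 | 2 | 2 | 3 | 3 | 3 | 3 | 4 | 4 | 5 | 5 | 5
  1 | 2 | 2 | 3 | 3 | 3 | 3 | 4 | 4 | 5 | 6 | 6
  1 | 2 | 2 | 3 | 3 | 3 | 3 | 4 | 5 | 6 | 7 | 7
  1 | 2 | 2 | 3 | 4 | 4 | 4 | 5 | 6 | 7 | 8 | 8
  1 | 2 | 2 | 3 | 4 | 4 | 4 | 5 | 6 | 7 | 8 | 9
  1 | 2 | 3 | 4 | 5 | 5 | 5 | 6 | 7 | 8 | 9 | 10
  1 | 2 | 3 | 4 | 5 | 5 | 6 | 7 | 8 | 9 | 10 | 11
  1 | 2 | 3 | 4 | 5 | 6 | 7 | 8 | 9 | 10 | 11 | 12

hence w(1..12) = (10, 4, 2, 8, 1, 11, 9, 5, 12, 3, 7, 6).

Fulton essential set (10 of the 32 Rothe cells):

[(1, 9, 0), (2, 3, 0), (4, 1, 0), (4, 3, 1), (4, 7, 2), (6, 9, 4), (7, 7, 3), (9, 3, 2), (9, 7, 4), (11, 6, 5)]


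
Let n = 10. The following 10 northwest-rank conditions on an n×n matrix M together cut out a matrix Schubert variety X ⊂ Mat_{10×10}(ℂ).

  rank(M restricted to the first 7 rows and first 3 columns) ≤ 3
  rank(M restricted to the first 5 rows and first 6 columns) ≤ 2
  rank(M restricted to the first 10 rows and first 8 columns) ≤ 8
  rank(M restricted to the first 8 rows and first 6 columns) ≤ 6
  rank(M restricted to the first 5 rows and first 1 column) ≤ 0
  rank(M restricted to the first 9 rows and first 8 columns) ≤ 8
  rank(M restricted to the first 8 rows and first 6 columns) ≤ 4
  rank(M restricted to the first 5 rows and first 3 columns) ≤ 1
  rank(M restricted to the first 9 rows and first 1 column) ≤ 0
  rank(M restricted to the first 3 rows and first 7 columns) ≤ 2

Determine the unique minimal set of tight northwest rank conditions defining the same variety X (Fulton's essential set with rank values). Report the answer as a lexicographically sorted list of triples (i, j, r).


Rank table r_w(10×10) implied by the 10 constraints:

  R[1]: 0, 1, 1, 1, 1, 1, 1, 1, 1, 1
  R[2]: 0, 1, 1, 2, 2, 2, 2, 2, 2, 2
  R[3]: 0, 1, 1, 2, 2, 2, 2, 3, 3, 3
  R[4]: 0, 1, 1, 2, 2, 2, 3, 4, 4, 4
  R[5]: 0, 1, 1, 2, 2, 2, 3, 4, 5, 5
  R[6]: 0, 1, 2, 3, 3, 3, 4, 5, 6, 6
  R[7]: 0, 1, 2, 3, 4, 4, 5, 6, 7, 7
  R[8]: 0, 1, 2, 3, 4, 4, 5, 6, 7, 8
  R[9]: 0, 1, 2, 3, 4, 5, 6, 7, 8, 9
  R[10]: 1, 2, 3, 4, 5, 6, 7, 8, 9, 10

giving w = (2, 4, 8, 7, 9, 3, 5, 10, 6, 1) via Δ²R.

Fulton essential set (5 of the 21 Rothe cells):

[(3, 7, 2), (5, 3, 1), (5, 6, 2), (8, 6, 4), (9, 1, 0)]


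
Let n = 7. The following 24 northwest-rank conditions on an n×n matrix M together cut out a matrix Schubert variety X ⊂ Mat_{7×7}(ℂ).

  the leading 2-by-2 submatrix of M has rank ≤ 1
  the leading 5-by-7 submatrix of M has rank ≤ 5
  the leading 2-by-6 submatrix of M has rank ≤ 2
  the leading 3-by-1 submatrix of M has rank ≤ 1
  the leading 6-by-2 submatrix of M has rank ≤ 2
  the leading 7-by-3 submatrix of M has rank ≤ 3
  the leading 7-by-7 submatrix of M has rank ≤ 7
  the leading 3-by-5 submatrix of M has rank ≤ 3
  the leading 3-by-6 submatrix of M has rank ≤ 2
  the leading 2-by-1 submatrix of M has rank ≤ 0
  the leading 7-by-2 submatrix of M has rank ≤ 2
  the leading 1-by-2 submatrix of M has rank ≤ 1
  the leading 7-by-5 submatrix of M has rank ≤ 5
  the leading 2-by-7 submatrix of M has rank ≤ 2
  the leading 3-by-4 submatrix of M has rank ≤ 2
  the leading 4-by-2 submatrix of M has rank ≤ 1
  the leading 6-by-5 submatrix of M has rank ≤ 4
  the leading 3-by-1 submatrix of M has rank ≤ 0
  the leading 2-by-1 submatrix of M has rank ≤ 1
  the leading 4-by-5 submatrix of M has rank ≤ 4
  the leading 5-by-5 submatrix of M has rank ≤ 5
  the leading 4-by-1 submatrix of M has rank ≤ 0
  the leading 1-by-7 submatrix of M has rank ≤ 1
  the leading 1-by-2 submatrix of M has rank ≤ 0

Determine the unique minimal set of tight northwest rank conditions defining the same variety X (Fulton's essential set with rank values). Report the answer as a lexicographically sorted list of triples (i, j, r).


Rank table r_w(7×7) implied by the 24 constraints:

  R[1]: 0  0  1  1  1  1  1
  R[2]: 0  1  2  2  2  2  2
  R[3]: 0  1  2  2  2  2  3
  R[4]: 0  1  2  3  3  3  4
  R[5]: 1  2  3  4  4  4  5
  R[6]: 1  2  3  4  4  5  6
  R[7]: 1  2  3  4  5  6  7

giving w = (3, 2, 7, 4, 1, 6, 5) via Δ²R.

Fulton essential set (4 of the 9 Rothe cells):

[(1, 2, 0), (3, 6, 2), (4, 1, 0), (6, 5, 4)]


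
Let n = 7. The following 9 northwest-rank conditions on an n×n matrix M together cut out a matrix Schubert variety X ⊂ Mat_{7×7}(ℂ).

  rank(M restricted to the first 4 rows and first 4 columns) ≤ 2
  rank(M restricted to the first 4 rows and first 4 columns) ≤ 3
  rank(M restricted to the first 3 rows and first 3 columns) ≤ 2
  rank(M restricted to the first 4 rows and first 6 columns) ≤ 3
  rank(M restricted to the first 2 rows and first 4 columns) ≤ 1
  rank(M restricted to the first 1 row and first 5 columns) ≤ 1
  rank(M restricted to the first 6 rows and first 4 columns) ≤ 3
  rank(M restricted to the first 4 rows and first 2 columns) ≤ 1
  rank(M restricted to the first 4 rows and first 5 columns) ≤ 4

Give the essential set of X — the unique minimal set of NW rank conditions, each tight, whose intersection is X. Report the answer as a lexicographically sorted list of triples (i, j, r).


The tightest implied rank at each (i,j), from the 9 conditions:

  1 | 1 | 1 | 1 | 1 | 1 | 1
  1 | 1 | 1 | 1 | 2 | 2 | 2
  1 | 1 | 2 | 2 | 3 | 3 | 3
  1 | 1 | 2 | 2 | 3 | 3 | 4
  1 | 2 | 3 | 3 | 4 | 4 | 5
  1 | 2 | 3 | 3 | 4 | 5 | 6
  1 | 2 | 3 | 4 | 5 | 6 | 7

giving w = (1, 5, 3, 7, 2, 6, 4) via Δ²R.

5 SE-corners of the 8-cell Rothe diagram give Ess(w):

[(2, 4, 1), (4, 2, 1), (4, 4, 2), (4, 6, 3), (6, 4, 3)]


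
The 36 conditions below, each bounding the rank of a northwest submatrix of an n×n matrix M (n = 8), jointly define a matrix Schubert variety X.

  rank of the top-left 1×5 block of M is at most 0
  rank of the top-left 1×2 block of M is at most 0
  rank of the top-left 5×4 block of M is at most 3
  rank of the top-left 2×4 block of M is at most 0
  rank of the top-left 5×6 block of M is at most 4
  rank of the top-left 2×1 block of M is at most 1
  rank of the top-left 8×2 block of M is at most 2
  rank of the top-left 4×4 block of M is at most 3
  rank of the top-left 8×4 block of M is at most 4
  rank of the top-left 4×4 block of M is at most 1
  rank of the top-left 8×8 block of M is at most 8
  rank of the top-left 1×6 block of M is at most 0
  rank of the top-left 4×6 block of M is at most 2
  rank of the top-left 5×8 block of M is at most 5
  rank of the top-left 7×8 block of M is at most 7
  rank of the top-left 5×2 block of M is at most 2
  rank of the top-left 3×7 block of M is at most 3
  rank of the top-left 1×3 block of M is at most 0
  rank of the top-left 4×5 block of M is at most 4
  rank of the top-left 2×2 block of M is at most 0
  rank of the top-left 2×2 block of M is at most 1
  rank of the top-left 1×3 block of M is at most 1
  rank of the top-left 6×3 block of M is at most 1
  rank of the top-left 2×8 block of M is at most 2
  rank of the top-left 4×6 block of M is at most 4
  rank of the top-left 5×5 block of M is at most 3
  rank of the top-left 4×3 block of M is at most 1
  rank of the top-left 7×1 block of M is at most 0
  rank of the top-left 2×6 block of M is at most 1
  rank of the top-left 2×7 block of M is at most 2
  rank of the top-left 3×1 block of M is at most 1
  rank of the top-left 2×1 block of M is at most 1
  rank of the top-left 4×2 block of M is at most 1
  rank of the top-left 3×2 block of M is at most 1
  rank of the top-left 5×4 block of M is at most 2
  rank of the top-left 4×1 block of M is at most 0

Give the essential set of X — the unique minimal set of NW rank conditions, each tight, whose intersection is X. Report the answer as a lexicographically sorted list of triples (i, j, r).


Computing R[i][j] = min implied NW-rank bound (n=8, 36 conditions):

  row 1: 0  0  0  0  0  0  1  1
  row 2: 0  0  0  0  1  1  2  2
  row 3: 0  1  1  1  2  2  3  3
  row 4: 0  1  1  1  2  2  3  4
  row 5: 0  1  1  2  3  3  4  5
  row 6: 0  1  1  2  3  4  5  6
  row 7: 0  1  2  3  4  5  6  7
  row 8: 1  2  3  4  5  6  7  8

hence w(1..8) = (7, 5, 2, 8, 4, 6, 3, 1).

6 SE-corners of the 20-cell Rothe diagram give Ess(w):

[(1, 6, 0), (2, 4, 0), (4, 4, 1), (4, 6, 2), (6, 3, 1), (7, 1, 0)]


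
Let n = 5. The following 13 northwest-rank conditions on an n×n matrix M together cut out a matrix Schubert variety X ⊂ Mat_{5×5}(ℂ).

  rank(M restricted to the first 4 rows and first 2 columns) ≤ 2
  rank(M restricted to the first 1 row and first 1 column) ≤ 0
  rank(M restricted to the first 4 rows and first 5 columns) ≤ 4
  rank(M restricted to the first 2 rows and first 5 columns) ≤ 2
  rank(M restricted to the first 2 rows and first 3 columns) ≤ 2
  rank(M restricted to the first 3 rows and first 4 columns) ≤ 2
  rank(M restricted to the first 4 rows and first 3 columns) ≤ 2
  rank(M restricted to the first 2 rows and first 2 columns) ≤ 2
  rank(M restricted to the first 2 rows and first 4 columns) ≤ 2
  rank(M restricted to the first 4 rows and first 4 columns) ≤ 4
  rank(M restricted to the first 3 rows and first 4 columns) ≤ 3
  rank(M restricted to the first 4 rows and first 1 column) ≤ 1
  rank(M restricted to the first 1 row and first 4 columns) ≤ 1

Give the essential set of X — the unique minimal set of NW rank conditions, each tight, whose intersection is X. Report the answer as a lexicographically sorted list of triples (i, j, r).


Propagating the 13 rank bounds to every northwest block:

  i=1: 0  1  1  1  1
  i=2: 1  2  2  2  2
  i=3: 1  2  2  2  3
  i=4: 1  2  2  3  4
  i=5: 1  2  3  4  5

hence w(1..5) = (2, 1, 5, 4, 3).

Fulton essential set (3 of the 4 Rothe cells):

[(1, 1, 0), (3, 4, 2), (4, 3, 2)]


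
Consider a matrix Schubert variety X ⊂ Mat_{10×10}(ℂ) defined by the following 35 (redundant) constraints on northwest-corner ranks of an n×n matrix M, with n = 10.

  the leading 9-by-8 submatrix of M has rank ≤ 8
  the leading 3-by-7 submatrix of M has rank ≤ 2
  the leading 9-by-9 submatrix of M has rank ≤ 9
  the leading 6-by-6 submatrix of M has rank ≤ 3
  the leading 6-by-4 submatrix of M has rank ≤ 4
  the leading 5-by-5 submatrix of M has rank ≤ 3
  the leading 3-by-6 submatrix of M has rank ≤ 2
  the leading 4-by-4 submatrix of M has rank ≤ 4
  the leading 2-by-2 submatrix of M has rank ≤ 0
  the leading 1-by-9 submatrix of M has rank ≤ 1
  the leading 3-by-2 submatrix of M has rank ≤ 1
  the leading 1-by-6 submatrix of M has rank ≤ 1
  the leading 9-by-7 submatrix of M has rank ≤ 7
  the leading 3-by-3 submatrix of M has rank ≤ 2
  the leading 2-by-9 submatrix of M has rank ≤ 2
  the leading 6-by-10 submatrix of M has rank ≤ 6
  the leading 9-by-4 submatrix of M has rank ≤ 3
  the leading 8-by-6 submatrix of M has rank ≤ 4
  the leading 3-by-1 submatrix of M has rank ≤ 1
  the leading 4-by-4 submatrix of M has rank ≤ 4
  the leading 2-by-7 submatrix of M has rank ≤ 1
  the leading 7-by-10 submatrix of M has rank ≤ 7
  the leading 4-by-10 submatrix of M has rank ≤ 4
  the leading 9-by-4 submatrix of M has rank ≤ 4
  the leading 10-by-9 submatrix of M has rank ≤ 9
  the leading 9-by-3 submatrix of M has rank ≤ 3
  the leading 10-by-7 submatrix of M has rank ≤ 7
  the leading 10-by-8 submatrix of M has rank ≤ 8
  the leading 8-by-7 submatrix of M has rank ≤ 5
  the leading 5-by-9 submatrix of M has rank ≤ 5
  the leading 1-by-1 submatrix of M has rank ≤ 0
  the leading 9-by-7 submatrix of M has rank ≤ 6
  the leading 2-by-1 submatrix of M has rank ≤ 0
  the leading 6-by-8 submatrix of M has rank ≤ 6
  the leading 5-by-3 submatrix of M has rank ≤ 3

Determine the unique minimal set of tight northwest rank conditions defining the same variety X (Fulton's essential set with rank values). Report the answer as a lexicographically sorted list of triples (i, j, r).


Computing R[i][j] = min implied NW-rank bound (n=10, 35 conditions):

  i=1: 0 0 1 1 1 1 1 1 1 1
  i=2: 0 0 1 1 1 1 1 2 2 2
  i=3: 1 1 2 2 2 2 2 3 3 3
  i=4: 1 2 3 3 3 3 3 4 4 4
  i=5: 1 2 3 3 3 3 4 5 5 5
  i=6: 1 2 3 3 3 3 4 5 6 6
  i=7: 1 2 3 3 4 4 5 6 7 7
  i=8: 1 2 3 3 4 4 5 6 7 8
  i=9: 1 2 3 3 4 5 6 7 8 9
  i=10: 1 2 3 4 5 6 7 8 9 10

the unique w with this rank table is (3, 8, 1, 2, 7, 9, 5, 10, 6, 4).

Fulton essential set (5 of the 18 Rothe cells):

[(2, 2, 0), (2, 7, 1), (6, 6, 3), (8, 6, 4), (9, 4, 3)]


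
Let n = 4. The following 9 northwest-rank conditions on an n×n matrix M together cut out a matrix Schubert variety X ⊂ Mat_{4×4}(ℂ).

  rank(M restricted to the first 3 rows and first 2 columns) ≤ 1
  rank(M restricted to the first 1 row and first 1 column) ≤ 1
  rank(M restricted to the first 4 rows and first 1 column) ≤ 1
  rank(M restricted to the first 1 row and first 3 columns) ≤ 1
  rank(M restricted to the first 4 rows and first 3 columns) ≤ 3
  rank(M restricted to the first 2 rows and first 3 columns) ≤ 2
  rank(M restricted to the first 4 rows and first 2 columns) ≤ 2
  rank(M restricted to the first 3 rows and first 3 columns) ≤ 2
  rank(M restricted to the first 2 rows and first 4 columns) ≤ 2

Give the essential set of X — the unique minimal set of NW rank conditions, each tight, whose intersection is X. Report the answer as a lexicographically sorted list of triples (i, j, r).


Recovering R(i,j) via the rank-extension bound from the 9 conditions:

  R[1]: 1  1  1  1
  R[2]: 1  1  2  2
  R[3]: 1  1  2  3
  R[4]: 1  2  3  4

hence w(1..4) = (1, 3, 4, 2).

Fulton essential set (1 of the 2 Rothe cells):

[(3, 2, 1)]


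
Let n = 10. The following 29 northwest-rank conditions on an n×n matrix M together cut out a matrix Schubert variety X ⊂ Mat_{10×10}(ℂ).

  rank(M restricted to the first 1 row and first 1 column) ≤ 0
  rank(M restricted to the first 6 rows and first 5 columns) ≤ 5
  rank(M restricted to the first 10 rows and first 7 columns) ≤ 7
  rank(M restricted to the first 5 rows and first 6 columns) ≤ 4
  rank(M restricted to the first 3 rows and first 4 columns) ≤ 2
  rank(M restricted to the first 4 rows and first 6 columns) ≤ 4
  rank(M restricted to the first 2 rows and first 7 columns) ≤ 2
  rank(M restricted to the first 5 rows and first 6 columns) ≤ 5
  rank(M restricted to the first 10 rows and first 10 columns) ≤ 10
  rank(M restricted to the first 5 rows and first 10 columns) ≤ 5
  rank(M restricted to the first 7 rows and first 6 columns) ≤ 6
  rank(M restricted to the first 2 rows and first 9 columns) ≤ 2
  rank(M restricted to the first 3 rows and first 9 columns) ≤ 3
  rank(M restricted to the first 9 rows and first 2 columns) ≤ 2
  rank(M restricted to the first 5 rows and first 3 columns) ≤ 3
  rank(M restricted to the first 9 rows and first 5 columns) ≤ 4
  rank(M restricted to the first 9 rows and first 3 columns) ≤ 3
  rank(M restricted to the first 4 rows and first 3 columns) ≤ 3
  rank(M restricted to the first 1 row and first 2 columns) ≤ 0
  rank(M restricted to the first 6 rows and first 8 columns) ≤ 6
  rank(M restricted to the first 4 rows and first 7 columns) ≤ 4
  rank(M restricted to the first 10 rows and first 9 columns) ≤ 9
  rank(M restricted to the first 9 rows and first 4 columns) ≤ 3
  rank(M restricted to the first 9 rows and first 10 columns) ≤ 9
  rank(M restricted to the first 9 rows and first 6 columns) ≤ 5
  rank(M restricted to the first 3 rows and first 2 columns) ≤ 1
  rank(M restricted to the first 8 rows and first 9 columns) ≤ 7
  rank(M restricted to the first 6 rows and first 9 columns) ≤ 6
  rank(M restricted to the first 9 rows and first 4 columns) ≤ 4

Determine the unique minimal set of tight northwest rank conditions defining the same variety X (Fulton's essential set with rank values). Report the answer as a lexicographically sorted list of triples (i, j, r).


Computing R[i][j] = min implied NW-rank bound (n=10, 29 conditions):

  0 0 1 1 1 1 1 1 1 1
  1 1 2 2 2 2 2 2 2 2
  1 1 2 2 3 3 3 3 3 3
  1 2 3 3 4 4 4 4 4 4
  1 2 3 3 4 4 5 5 5 5
  1 2 3 3 4 5 6 6 6 6
  1 2 3 3 4 5 6 7 7 7
  1 2 3 3 4 5 6 7 7 8
  1 2 3 3 4 5 6 7 8 9
  1 2 3 4 5 6 7 8 9 10

so w = (3, 1, 5, 2, 7, 6, 8, 10, 9, 4).

Fulton essential set (6 of the 11 Rothe cells):

[(1, 2, 0), (3, 2, 1), (3, 4, 2), (5, 6, 4), (8, 9, 7), (9, 4, 3)]


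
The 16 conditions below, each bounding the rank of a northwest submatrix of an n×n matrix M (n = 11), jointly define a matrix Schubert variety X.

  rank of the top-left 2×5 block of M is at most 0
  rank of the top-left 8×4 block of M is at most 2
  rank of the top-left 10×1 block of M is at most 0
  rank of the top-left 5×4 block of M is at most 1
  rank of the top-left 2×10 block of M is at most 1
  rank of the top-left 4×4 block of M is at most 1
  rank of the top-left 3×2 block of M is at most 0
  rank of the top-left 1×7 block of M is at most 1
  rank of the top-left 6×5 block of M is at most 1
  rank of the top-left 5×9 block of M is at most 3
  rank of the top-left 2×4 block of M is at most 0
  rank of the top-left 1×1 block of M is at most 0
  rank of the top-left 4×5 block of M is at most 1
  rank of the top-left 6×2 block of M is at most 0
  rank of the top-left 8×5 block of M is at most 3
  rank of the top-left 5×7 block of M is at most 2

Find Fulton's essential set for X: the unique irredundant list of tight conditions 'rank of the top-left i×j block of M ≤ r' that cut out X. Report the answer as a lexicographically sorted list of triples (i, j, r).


Recovering R(i,j) via the rank-extension bound from the 16 conditions:

  0 | 0 | 0 | 0 | 0 | 1 | 1 | 1 | 1 | 1 | 1
  0 | 0 | 0 | 0 | 0 | 1 | 1 | 1 | 1 | 1 | 2
  0 | 0 | 1 | 1 | 1 | 2 | 2 | 2 | 2 | 2 | 3
  0 | 0 | 1 | 1 | 1 | 2 | 2 | 3 | 3 | 3 | 4
  0 | 0 | 1 | 1 | 1 | 2 | 2 | 3 | 3 | 4 | 5
  0 | 0 | 1 | 1 | 1 | 2 | 3 | 4 | 4 | 5 | 6
  0 | 1 | 2 | 2 | 2 | 3 | 4 | 5 | 5 | 6 | 7
  0 | 1 | 2 | 2 | 3 | 4 | 5 | 6 | 6 | 7 | 8
  0 | 1 | 2 | 3 | 4 | 5 | 6 | 7 | 7 | 8 | 9
  0 | 1 | 2 | 3 | 4 | 5 | 6 | 7 | 8 | 9 | 10
  1 | 2 | 3 | 4 | 5 | 6 | 7 | 8 | 9 | 10 | 11

reading off 1-entries of Δ²R: w = (6, 11, 3, 8, 10, 7, 2, 5, 4, 9, 1).

|D(w)|=36, |Ess(w)|=8:

[(2, 5, 0), (2, 10, 1), (5, 7, 2), (5, 9, 3), (6, 2, 0), (6, 5, 1), (8, 4, 2), (10, 1, 0)]


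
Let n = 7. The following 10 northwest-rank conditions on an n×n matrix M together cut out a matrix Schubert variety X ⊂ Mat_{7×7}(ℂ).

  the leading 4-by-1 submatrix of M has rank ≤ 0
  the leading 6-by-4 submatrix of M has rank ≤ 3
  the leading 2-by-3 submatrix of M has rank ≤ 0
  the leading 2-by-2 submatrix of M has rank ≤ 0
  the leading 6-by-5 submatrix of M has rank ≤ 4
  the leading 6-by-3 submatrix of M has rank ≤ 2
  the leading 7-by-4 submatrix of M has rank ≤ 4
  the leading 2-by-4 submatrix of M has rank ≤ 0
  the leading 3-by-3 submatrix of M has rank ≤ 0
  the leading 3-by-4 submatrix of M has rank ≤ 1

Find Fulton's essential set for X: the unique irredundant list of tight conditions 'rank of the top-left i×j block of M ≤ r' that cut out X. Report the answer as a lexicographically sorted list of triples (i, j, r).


Propagating the 10 rank bounds to every northwest block:

  i=1: 0 | 0 | 0 | 0 | 1 | 1 | 1
  i=2: 0 | 0 | 0 | 0 | 1 | 2 | 2
  i=3: 0 | 0 | 0 | 1 | 2 | 3 | 3
  i=4: 0 | 1 | 1 | 2 | 3 | 4 | 4
  i=5: 1 | 2 | 2 | 3 | 4 | 5 | 5
  i=6: 1 | 2 | 2 | 3 | 4 | 5 | 6
  i=7: 1 | 2 | 3 | 4 | 5 | 6 | 7

so w = (5, 6, 4, 2, 1, 7, 3).

Fulton essential set (4 of the 13 Rothe cells):

[(2, 4, 0), (3, 3, 0), (4, 1, 0), (6, 3, 2)]


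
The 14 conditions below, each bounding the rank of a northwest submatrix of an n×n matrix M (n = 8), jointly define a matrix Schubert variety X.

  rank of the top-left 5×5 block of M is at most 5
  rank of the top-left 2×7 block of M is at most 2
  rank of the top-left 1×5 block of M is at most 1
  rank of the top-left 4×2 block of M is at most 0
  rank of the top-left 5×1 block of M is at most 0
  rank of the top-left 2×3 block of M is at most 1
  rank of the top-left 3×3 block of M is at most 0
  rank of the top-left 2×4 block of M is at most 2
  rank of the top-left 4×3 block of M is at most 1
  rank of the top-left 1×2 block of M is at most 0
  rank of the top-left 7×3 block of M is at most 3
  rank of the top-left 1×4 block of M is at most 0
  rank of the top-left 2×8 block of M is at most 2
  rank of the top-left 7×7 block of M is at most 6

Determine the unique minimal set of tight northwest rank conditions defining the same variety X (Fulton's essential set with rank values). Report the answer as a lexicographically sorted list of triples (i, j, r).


Rank table r_w(8×8) implied by the 14 constraints:

  i=1: 0, 0, 0, 0, 1, 1, 1, 1
  i=2: 0, 0, 0, 1, 2, 2, 2, 2
  i=3: 0, 0, 0, 1, 2, 3, 3, 3
  i=4: 0, 0, 1, 2, 3, 4, 4, 4
  i=5: 0, 1, 2, 3, 4, 5, 5, 5
  i=6: 1, 2, 3, 4, 5, 6, 6, 6
  i=7: 1, 2, 3, 4, 5, 6, 6, 7
  i=8: 1, 2, 3, 4, 5, 6, 7, 8

hence w(1..8) = (5, 4, 6, 3, 2, 1, 8, 7).

|D(w)|=14, |Ess(w)|=5:

[(1, 4, 0), (3, 3, 0), (4, 2, 0), (5, 1, 0), (7, 7, 6)]


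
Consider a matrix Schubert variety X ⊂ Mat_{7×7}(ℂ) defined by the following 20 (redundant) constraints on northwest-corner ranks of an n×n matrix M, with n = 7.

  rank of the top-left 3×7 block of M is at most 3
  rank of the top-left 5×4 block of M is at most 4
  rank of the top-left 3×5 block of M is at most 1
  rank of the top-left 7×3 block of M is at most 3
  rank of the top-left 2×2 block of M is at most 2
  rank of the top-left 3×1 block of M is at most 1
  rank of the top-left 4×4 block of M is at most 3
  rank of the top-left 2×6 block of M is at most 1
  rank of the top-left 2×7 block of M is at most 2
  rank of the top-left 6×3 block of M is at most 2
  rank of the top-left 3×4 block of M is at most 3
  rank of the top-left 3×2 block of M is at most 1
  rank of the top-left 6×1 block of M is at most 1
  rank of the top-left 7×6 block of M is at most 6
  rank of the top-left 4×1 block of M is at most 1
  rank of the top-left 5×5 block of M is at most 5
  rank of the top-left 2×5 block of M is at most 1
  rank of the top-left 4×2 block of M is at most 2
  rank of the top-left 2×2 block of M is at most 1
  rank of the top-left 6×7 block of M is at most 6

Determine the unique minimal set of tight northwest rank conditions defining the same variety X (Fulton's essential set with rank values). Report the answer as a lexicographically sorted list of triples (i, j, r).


Computing R[i][j] = min implied NW-rank bound (n=7, 20 conditions):

  row 1: 1, 1, 1, 1, 1, 1, 1
  row 2: 1, 1, 1, 1, 1, 1, 2
  row 3: 1, 1, 1, 1, 1, 2, 3
  row 4: 1, 2, 2, 2, 2, 3, 4
  row 5: 1, 2, 2, 3, 3, 4, 5
  row 6: 1, 2, 2, 3, 4, 5, 6
  row 7: 1, 2, 3, 4, 5, 6, 7

second differences of R give the permutation w = (1, 7, 6, 2, 4, 5, 3).

D(w) has 11 cells with 3 SE-corners; essential set:

[(2, 6, 1), (3, 5, 1), (6, 3, 2)]


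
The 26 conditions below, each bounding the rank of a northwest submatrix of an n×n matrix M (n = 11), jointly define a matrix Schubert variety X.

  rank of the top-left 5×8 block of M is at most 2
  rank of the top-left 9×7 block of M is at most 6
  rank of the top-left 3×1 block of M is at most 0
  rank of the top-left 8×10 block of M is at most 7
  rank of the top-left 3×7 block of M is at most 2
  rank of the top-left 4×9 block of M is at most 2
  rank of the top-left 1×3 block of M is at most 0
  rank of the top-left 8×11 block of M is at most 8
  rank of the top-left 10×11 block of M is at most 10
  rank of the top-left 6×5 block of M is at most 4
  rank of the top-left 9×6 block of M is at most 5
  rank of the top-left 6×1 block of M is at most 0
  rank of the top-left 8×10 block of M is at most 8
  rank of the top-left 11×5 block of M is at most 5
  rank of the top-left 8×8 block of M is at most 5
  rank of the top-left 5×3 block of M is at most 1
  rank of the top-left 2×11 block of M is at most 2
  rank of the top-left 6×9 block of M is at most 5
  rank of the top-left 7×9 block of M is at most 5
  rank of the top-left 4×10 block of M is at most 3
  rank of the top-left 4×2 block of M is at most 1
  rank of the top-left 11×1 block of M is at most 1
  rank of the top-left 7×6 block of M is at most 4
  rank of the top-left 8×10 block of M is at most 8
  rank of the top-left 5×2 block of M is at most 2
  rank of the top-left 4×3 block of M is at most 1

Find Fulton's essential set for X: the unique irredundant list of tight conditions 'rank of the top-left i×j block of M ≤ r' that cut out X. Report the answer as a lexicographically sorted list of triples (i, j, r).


Rank table r_w(11×11) implied by the 26 constraints:

  row 1: 0 0 0 1 1 1 1 1 1 1 1
  row 2: 0 1 1 2 2 2 2 2 2 2 2
  row 3: 0 1 1 2 2 2 2 2 2 3 3
  row 4: 0 1 1 2 2 2 2 2 2 3 4
  row 5: 0 1 1 2 2 2 2 2 3 4 5
  row 6: 0 1 2 3 3 3 3 3 4 5 6
  row 7: 1 2 3 4 4 4 4 4 5 6 7
  row 8: 1 2 3 4 5 5 5 5 6 7 8
  row 9: 1 2 3 4 5 5 6 6 7 8 9
  row 10: 1 2 3 4 5 6 7 7 8 9 10
  row 11: 1 2 3 4 5 6 7 8 9 10 11

hence w(1..11) = (4, 2, 10, 11, 9, 3, 1, 5, 7, 6, 8).

ℓ(w)=26; the 6 essential cells (i,j,r):

[(1, 3, 0), (4, 9, 2), (5, 3, 1), (5, 8, 2), (6, 1, 0), (9, 6, 5)]


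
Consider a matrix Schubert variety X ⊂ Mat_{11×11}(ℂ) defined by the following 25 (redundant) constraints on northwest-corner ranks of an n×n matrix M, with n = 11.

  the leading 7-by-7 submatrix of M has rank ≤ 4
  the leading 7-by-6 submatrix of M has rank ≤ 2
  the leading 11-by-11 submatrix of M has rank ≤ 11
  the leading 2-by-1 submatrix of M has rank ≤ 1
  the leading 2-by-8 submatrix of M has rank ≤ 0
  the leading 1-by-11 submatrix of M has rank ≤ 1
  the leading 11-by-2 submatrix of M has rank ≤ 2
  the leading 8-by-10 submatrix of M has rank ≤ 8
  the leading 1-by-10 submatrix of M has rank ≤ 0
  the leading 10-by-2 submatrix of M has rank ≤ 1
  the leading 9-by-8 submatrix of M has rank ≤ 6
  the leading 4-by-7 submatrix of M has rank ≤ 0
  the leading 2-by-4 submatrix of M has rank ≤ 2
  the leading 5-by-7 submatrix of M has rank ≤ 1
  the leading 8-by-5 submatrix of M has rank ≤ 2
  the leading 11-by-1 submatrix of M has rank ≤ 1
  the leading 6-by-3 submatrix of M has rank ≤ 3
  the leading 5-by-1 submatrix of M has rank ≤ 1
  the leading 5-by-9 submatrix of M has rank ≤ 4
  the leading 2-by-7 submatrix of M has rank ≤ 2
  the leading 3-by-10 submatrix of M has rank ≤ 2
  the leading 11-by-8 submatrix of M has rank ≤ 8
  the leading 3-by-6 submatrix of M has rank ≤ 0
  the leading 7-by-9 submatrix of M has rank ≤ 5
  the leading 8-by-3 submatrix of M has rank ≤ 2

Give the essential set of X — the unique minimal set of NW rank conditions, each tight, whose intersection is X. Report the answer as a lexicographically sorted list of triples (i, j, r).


The tightest implied rank at each (i,j), from the 25 conditions:

  0  0  0  0  0  0  0  0  0  0  1
  0  0  0  0  0  0  0  0  1  1  2
  0  0  0  0  0  0  0  1  2  2  3
  0  0  0  0  0  0  0  1  2  3  4
  1  1  1  1  1  1  1  2  3  4  5
  1  1  2  2  2  2  2  3  4  5  6
  1  1  2  2  2  2  3  4  5  6  7
  1  1  2  2  2  3  4  5  6  7  8
  1  1  2  3  3  4  5  6  7  8  9
  1  1  2  3  4  5  6  7  8  9  10
  1  2  3  4  5  6  7  8  9  10  11

hence w(1..11) = (11, 9, 8, 10, 1, 3, 7, 6, 4, 5, 2).

Fulton essential set (6 of the 42 Rothe cells):

[(1, 10, 0), (2, 8, 0), (4, 7, 0), (7, 6, 2), (8, 5, 2), (10, 2, 1)]


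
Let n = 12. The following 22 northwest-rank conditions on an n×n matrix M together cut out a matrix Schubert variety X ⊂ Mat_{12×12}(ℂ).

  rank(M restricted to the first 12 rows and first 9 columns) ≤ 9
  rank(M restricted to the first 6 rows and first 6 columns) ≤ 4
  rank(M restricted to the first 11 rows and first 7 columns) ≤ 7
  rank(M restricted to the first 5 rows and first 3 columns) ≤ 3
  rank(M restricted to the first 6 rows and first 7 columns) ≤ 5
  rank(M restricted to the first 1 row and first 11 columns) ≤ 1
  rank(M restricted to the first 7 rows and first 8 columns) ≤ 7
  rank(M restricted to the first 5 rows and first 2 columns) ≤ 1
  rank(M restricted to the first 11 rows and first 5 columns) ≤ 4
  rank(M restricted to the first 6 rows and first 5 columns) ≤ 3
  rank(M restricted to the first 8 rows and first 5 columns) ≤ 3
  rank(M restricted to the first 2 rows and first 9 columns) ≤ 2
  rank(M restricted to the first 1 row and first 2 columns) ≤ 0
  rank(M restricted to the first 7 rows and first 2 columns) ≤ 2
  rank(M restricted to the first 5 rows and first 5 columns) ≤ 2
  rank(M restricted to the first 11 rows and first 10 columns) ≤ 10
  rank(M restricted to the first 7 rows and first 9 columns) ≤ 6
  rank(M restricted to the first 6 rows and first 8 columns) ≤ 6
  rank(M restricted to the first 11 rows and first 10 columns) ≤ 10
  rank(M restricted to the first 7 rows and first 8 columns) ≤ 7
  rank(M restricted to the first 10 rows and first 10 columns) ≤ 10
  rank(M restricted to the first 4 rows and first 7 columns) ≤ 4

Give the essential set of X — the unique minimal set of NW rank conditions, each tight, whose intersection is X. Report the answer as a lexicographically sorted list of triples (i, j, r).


Computing R[i][j] = min implied NW-rank bound (n=12, 22 conditions):

  row 1: 0  0  1  1  1  1  1  1  1  1  1  1
  row 2: 1  1  2  2  2  2  2  2  2  2  2  2
  row 3: 1  1  2  2  2  3  3  3  3  3  3  3
  row 4: 1  1  2  2  2  3  4  4  4  4  4  4
  row 5: 1  1  2  2  2  3  4  5  5  5  5  5
  row 6: 1  2  3  3  3  4  5  6  6  6  6  6
  row 7: 1  2  3  3  3  4  5  6  6  7  7  7
  row 8: 1  2  3  3  3  4  5  6  7  8  8  8
  row 9: 1  2  3  4  4  5  6  7  8  9  9  9
  row 10: 1  2  3  4  4  5  6  7  8  9  10  10
  row 11: 1  2  3  4  4  5  6  7  8  9  10  11
  row 12: 1  2  3  4  5  6  7  8  9  10  11  12

reading off 1-entries of Δ²R: w = (3, 1, 6, 7, 8, 2, 10, 9, 4, 11, 12, 5).

ℓ(w)=18; the 6 essential cells (i,j,r):

[(1, 2, 0), (5, 2, 1), (5, 5, 2), (7, 9, 6), (8, 5, 3), (11, 5, 4)]


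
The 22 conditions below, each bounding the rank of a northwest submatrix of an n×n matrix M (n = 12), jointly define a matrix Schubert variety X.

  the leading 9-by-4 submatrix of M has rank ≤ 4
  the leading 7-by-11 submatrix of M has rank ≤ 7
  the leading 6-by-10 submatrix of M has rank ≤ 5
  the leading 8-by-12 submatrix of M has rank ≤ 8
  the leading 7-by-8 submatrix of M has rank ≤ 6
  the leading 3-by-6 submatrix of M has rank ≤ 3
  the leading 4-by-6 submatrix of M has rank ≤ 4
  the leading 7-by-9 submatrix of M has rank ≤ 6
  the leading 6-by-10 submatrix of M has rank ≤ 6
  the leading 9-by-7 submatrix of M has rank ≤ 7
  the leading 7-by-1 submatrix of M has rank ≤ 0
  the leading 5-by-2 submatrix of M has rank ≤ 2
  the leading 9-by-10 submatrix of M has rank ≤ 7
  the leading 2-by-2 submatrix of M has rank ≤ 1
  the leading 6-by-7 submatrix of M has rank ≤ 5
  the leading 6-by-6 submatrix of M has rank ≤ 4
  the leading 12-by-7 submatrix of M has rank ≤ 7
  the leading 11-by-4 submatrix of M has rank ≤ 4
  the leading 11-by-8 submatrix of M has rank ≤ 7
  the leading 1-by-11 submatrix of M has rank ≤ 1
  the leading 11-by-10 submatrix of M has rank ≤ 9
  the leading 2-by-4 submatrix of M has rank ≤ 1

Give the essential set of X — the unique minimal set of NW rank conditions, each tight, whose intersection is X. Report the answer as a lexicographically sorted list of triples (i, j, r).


Recovering R(i,j) via the rank-extension bound from the 22 conditions:

  i=1: 0 1 1 1 1 1 1 1 1 1 1 1
  i=2: 0 1 1 1 2 2 2 2 2 2 2 2
  i=3: 0 1 2 2 3 3 3 3 3 3 3 3
  i=4: 0 1 2 3 4 4 4 4 4 4 4 4
  i=5: 0 1 2 3 4 4 5 5 5 5 5 5
  i=6: 0 1 2 3 4 4 5 5 5 5 6 6
  i=7: 0 1 2 3 4 5 6 6 6 6 7 7
  i=8: 1 2 3 4 5 6 7 7 7 7 8 8
  i=9: 1 2 3 4 5 6 7 7 7 7 8 9
  i=10: 1 2 3 4 5 6 7 7 8 8 9 10
  i=11: 1 2 3 4 5 6 7 7 8 9 10 11
  i=12: 1 2 3 4 5 6 7 8 9 10 11 12

so w = (2, 5, 3, 4, 7, 11, 6, 1, 12, 9, 10, 8).

6 SE-corners of the 19-cell Rothe diagram give Ess(w):

[(2, 4, 1), (6, 6, 4), (6, 10, 5), (7, 1, 0), (9, 10, 7), (11, 8, 7)]


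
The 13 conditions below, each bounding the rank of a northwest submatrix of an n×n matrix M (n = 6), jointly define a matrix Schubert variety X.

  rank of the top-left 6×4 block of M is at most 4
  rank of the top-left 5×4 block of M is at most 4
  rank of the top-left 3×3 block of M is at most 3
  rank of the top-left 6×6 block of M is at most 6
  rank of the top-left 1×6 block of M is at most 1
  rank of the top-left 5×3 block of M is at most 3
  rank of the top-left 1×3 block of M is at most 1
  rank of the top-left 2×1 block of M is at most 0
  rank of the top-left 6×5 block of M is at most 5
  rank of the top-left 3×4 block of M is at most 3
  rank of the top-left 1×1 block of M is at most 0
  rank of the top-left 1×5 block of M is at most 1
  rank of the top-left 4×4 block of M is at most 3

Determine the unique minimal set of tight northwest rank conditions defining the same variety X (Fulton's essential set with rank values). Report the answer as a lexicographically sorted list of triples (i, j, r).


Propagating the 13 rank bounds to every northwest block:

  row 1: 0 1 1 1 1 1
  row 2: 0 1 2 2 2 2
  row 3: 1 2 3 3 3 3
  row 4: 1 2 3 3 4 4
  row 5: 1 2 3 4 5 5
  row 6: 1 2 3 4 5 6

hence w(1..6) = (2, 3, 1, 5, 4, 6).

D(w) has 3 cells with 2 SE-corners; essential set:

[(2, 1, 0), (4, 4, 3)]


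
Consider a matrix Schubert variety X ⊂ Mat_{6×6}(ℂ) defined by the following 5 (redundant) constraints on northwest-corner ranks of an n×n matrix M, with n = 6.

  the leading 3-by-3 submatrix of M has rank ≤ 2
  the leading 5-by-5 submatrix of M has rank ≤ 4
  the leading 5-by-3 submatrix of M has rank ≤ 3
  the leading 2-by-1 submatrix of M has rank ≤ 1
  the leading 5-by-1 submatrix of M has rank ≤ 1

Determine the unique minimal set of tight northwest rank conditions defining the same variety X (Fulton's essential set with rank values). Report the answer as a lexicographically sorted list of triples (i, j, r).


The tightest implied rank at each (i,j), from the 5 conditions:

  row 1: 1 1 1 1 1 1
  row 2: 1 2 2 2 2 2
  row 3: 1 2 2 3 3 3
  row 4: 1 2 3 4 4 4
  row 5: 1 2 3 4 4 5
  row 6: 1 2 3 4 5 6

giving w = (1, 2, 4, 3, 6, 5) via Δ²R.

2 SE-corners of the 2-cell Rothe diagram give Ess(w):

[(3, 3, 2), (5, 5, 4)]


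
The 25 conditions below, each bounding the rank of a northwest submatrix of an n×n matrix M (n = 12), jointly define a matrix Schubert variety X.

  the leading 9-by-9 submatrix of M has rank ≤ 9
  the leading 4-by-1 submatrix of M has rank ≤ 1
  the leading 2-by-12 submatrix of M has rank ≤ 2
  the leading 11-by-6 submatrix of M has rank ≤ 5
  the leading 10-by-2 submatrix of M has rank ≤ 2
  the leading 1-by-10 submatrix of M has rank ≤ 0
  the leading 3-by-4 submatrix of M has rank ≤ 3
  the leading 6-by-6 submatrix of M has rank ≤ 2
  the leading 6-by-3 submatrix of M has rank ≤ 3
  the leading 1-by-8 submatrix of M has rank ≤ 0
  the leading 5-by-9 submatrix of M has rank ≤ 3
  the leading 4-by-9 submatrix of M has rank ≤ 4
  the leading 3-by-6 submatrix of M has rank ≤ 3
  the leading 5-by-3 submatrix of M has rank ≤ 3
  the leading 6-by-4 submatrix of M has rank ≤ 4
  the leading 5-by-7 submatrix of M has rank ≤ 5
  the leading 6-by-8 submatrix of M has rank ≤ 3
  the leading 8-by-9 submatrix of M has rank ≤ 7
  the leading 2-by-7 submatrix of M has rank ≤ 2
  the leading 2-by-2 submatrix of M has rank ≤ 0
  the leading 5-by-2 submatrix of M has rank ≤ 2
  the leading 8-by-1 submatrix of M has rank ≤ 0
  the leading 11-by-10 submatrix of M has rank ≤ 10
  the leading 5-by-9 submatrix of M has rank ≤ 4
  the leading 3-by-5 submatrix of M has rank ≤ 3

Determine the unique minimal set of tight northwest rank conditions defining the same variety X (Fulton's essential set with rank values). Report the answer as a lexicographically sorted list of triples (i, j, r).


Propagating the 25 rank bounds to every northwest block:

  row 1: 0, 0, 0, 0, 0, 0, 0, 0, 0, 0, 1, 1
  row 2: 0, 0, 1, 1, 1, 1, 1, 1, 1, 1, 2, 2
  row 3: 0, 1, 2, 2, 2, 2, 2, 2, 2, 2, 3, 3
  row 4: 0, 1, 2, 2, 2, 2, 3, 3, 3, 3, 4, 4
  row 5: 0, 1, 2, 2, 2, 2, 3, 3, 3, 4, 5, 5
  row 6: 0, 1, 2, 2, 2, 2, 3, 3, 4, 5, 6, 6
  row 7: 0, 1, 2, 3, 3, 3, 4, 4, 5, 6, 7, 7
  row 8: 0, 1, 2, 3, 4, 4, 5, 5, 6, 7, 8, 8
  row 9: 1, 2, 3, 4, 5, 5, 6, 6, 7, 8, 9, 9
  row 10: 1, 2, 3, 4, 5, 5, 6, 7, 8, 9, 10, 10
  row 11: 1, 2, 3, 4, 5, 5, 6, 7, 8, 9, 10, 11
  row 12: 1, 2, 3, 4, 5, 6, 7, 8, 9, 10, 11, 12

hence w(1..12) = (11, 3, 2, 7, 10, 9, 4, 5, 1, 8, 12, 6).

|D(w)|=32, |Ess(w)|=7:

[(1, 10, 0), (2, 2, 0), (5, 9, 3), (6, 6, 2), (6, 8, 3), (8, 1, 0), (11, 6, 5)]


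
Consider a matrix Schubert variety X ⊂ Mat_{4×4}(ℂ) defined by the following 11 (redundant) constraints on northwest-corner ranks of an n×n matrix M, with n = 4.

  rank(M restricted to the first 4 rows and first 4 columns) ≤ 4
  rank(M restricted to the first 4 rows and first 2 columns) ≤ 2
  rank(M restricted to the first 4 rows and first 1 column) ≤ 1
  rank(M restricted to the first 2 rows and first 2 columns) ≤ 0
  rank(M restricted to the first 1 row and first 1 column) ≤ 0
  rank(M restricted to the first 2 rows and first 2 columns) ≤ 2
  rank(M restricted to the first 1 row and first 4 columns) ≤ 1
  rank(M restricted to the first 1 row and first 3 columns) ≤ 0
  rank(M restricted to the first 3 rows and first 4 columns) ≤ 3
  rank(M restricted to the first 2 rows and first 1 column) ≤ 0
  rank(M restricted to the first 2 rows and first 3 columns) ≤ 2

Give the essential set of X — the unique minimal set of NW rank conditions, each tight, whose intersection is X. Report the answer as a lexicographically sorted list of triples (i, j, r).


Propagating the 11 rank bounds to every northwest block:

  i=1: 0 0 0 1
  i=2: 0 0 1 2
  i=3: 1 1 2 3
  i=4: 1 2 3 4

the unique w with this rank table is (4, 3, 1, 2).

D(w) has 5 cells with 2 SE-corners; essential set:

[(1, 3, 0), (2, 2, 0)]
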